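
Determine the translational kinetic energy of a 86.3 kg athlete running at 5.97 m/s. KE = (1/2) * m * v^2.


KE = 0.5 * m * v^2
= 0.5 * 86.3 * 5.97^2
= 0.5 * 86.3 * 35.6409
= 1537.9 J

1537.9 J


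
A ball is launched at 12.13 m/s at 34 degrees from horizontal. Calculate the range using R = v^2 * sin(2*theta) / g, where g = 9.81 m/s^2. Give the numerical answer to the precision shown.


sin(2 * 34) = sin(68) = 0.927184
v^2 = 12.13^2 = 147.1369
R = 147.1369 * 0.927184 / 9.81
= 13.907 m

13.907 m


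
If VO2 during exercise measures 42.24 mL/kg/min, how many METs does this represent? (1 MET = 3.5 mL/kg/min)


METs = VO2 / 3.5 = 42.24 / 3.5 = 12.07

12.07 METs


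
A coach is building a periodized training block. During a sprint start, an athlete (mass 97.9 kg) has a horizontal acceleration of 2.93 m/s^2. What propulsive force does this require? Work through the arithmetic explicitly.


Propulsive force = mass * acceleration
= 97.9 kg * 2.93 m/s^2
= 286.85 N

286.85 N


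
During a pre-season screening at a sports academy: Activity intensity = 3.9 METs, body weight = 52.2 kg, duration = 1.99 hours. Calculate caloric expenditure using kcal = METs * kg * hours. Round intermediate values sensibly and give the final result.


kcal = 3.9 * 52.2 * 1.99
= 203.58 * 1.99
= 405.12 kcal

405.12 kcal


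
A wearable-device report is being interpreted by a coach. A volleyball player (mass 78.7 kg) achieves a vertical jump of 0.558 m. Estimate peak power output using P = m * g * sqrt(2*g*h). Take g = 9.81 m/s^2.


2 * g * h = 2 * 9.81 * 0.558 = 10.94796
sqrt(10.94796) = 3.30877 m/s
P = 78.7 * 9.81 * 3.30877 = 2554.53 W

2554.53 W


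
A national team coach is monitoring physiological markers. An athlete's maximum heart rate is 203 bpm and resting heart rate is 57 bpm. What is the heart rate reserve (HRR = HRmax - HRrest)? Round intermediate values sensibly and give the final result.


HRR = HRmax - HRrest
= 203 - 57
= 146 bpm

146 bpm


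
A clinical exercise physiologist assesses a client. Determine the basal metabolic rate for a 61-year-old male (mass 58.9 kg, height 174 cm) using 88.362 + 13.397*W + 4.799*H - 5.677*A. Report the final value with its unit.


BMR = 88.362 + 13.397*58.9 + 4.799*174 - 5.677*61
= 1366.17 kcal/day

1366.17 kcal/day


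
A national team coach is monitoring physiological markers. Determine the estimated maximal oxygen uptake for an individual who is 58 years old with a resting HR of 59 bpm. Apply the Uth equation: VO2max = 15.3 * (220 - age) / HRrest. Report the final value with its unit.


HRmax = 220 - 58 = 162
VO2max = 15.3 * (162 / 59)
= 15.3 * 2.7458
= 42.01 mL/kg/min

42.01 mL/kg/min


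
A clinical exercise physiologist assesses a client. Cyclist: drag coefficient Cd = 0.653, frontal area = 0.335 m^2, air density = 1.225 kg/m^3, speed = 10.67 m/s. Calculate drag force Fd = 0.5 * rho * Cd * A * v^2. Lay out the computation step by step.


v^2 = 10.67^2 = 113.8489
Fd = 0.5 * 1.225 * 0.653 * 0.335 * 113.8489
= 15.254 N

15.254 N


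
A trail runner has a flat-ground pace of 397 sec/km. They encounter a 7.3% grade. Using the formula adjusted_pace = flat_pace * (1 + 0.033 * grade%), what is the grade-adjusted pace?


Grade factor = 1 + 0.033 * 7.3 = 1.2409
Adjusted = 397 * 1.2409 = 492.64 sec/km

492.64 s/km


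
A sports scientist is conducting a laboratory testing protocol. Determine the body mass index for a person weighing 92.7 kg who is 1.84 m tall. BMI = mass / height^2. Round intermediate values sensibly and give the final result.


BMI = mass / height^2
= 92.7 / 1.84^2
= 92.7 / 3.3856
= 27.38 kg/m^2

27.38 kg/m^2


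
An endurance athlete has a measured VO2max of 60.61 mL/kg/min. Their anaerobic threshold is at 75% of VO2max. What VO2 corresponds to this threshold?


Anaerobic threshold VO2 = VO2max * 75%
= 60.61 * 0.75
= 45.46 mL/kg/min

45.46 mL/kg/min


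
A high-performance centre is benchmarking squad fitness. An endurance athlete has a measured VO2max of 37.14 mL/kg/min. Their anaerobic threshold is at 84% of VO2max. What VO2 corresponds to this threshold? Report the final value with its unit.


Anaerobic threshold VO2 = VO2max * 84%
= 37.14 * 0.84
= 31.2 mL/kg/min

31.2 mL/kg/min


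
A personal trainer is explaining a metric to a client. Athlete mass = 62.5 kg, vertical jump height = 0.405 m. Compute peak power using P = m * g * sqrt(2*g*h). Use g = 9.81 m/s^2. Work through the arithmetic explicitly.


sqrt(2 * 9.81 * 0.405) = sqrt(7.9461) = 2.818883 m/s
P = 62.5 * 9.81 * 2.818883
= 1728.33 W

1728.33 W


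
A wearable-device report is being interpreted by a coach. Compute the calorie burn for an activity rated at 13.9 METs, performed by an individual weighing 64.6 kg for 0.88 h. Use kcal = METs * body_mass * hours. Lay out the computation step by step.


Product of METs and mass = 13.9 * 64.6 = 897.94
Total kcal = 897.94 * 0.88 = 790.19 kcal

790.19 kcal


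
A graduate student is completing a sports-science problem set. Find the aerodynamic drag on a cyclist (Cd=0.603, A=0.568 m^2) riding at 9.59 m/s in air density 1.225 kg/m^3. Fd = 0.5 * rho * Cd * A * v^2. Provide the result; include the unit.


Fd = 0.5 * 1.225 * 0.603 * 0.568 * 9.59^2
= 0.5 * 1.225 * 0.603 * 0.568 * 91.9681
= 19.293 N

19.293 N


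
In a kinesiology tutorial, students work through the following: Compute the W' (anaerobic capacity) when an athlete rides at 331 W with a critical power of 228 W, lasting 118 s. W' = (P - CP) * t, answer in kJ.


Above-CP power = 103 W
Duration = 118 s
W' = 103 * 118 = 12154 J
Convert: 12154 / 1000 = 12.154 kJ

12.154 kJ


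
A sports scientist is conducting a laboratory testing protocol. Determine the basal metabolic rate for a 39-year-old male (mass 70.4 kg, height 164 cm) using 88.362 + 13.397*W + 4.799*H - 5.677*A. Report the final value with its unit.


BMR = 88.362 + 13.397*70.4 + 4.799*164 - 5.677*39
= 1597.14 kcal/day

1597.14 kcal/day


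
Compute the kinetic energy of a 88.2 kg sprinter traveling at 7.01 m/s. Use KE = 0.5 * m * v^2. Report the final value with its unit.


Velocity squared = 49.1401
KE = 0.5 * 88.2 * 49.1401 = 2167.08 J

2167.08 J


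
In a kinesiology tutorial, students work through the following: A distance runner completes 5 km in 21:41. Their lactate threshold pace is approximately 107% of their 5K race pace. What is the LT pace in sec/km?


Convert to seconds: 21 min 41 s = 1301 s
Pace per km = 1301 / 5 = 260.2 s/km
LT pace = 260.2 * 1.07 = 278.41 s/km

278.41 s/km


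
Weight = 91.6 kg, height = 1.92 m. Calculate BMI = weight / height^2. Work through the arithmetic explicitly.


height^2 = 1.92^2 = 3.6864
BMI = 91.6 / 3.6864 = 24.85 kg/m^2

24.85 kg/m^2


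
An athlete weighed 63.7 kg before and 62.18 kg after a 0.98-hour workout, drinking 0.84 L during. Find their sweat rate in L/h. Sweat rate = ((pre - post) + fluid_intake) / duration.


Body mass change = 1.52 kg
Total sweat loss = 1.52 + 0.84 = 2.36 L
Rate = 2.36 / 0.98 = 2.408 L/h

2.408 L/h


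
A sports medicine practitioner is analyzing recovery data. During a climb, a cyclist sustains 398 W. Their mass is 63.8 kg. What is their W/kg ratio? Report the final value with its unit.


Power-to-weight = 398 W / 63.8 kg
= 6.238 W/kg

6.238 W/kg


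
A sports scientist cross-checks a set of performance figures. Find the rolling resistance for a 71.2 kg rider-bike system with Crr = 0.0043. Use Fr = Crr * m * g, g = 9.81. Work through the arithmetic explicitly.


m * g = 71.2 * 9.81 = 698.472 N
Fr = 0.0043 * 698.472 = 3.003 N

3.003 N


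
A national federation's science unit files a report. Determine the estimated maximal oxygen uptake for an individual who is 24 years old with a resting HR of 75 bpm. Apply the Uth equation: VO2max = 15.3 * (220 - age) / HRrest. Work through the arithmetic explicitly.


HRmax = 220 - 24 = 196
VO2max = 15.3 * (196 / 75)
= 15.3 * 2.6133
= 39.98 mL/kg/min

39.98 mL/kg/min


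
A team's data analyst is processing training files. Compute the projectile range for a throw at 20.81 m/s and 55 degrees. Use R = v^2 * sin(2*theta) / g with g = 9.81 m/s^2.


Two times the angle = 110 degrees
sin(110) = 0.939693
R = 433.0561 * 0.939693 / 9.81 = 41.482 m

41.482 m


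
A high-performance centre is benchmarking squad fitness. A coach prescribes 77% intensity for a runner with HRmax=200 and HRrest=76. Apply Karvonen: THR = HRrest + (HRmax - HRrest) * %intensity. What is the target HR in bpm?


Heart rate reserve = 200 - 76 = 124
Intensity fraction = 77 / 100 = 0.77
THR = 76 + 124 * 0.77 = 171.48 bpm

171.48 bpm


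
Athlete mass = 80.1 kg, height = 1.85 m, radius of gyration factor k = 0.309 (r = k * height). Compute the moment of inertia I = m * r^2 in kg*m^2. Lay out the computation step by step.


r = k * height = 0.309 * 1.85 = 0.57165 m
r^2 = 0.57165^2 = 0.326784
I = 80.1 * 0.326784 = 26.175 kg*m^2

26.175 kg*m^2


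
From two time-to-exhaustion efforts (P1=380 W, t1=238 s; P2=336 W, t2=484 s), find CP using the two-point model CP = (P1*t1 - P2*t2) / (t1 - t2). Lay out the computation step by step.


Work in trial 1 = 90440 J
Work in trial 2 = 162624 J
Delta work = -72184 J
Delta time = -246 s
CP = -72184 / -246 = 293.43 W

293.43 W


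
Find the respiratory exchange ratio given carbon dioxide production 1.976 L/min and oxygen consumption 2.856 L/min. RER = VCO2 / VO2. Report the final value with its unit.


VCO2 = 1.976 L/min
VO2 = 2.856 L/min
RER = 1.976 / 2.856 = 0.6919

0.6919


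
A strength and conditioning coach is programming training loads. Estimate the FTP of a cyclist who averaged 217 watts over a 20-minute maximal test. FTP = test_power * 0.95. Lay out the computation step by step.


FTP = 217 * 0.95 = 206.15 W

206.15 W


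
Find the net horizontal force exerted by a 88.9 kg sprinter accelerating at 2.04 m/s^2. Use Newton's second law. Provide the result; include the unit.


Newton's second law: F = m * a
F = 88.9 * 2.04 = 181.36 N

181.36 N


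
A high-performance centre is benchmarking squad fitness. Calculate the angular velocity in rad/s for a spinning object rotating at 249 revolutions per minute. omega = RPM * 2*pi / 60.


omega = RPM * 2*pi / 60
= 249 * 6.28318531 / 60
= 26.075 rad/s

26.075 rad/s


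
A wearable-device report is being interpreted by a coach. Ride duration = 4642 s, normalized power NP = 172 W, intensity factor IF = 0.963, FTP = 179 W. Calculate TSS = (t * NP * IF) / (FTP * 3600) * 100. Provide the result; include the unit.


Numerator = 4642 * 172 * 0.963 = 768882.312
Denominator = 179 * 3600 = 644400
TSS = 768882.312 / 644400 * 100
= 119.32

119.32 TSS


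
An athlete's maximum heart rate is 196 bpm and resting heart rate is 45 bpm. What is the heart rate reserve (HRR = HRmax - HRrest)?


HRR = HRmax - HRrest
= 196 - 45
= 151 bpm

151 bpm


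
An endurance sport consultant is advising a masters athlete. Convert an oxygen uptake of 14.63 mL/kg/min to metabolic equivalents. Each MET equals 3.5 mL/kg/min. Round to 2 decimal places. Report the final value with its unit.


One MET = 3.5 mL/kg/min
Number of METs = 14.63 / 3.5
= 4.18 METs

4.18 METs


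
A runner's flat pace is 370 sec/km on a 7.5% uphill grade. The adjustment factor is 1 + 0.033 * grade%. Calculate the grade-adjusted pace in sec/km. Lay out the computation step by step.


Factor = 1 + 0.033 * 7.5 = 1.2475
Adjusted pace = 370 * 1.2475
= 461.58 sec/km

461.58 s/km


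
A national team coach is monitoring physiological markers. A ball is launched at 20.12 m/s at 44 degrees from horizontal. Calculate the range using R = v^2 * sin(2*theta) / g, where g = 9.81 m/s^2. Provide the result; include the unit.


sin(2 * 44) = sin(88) = 0.999391
v^2 = 20.12^2 = 404.8144
R = 404.8144 * 0.999391 / 9.81
= 41.24 m

41.24 m


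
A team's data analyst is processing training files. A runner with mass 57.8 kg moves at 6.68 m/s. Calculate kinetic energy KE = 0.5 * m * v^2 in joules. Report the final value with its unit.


v^2 = 6.68^2 = 44.6224
KE = 0.5 * 57.8 * 44.6224
= 1289.59 J

1289.59 J


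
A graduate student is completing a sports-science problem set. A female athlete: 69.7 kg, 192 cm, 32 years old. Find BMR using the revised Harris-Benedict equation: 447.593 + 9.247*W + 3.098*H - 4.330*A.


Intercept = 447.593
Weight contribution = 9.247 * 69.7 = 644.5159
Height contribution = 3.098 * 192 = 594.816
Age contribution = 4.33 * 32 = 138.56
BMR = 447.593 + 644.5159 + 594.816 - 138.56
= 1548.36 kcal/day

1548.36 kcal/day


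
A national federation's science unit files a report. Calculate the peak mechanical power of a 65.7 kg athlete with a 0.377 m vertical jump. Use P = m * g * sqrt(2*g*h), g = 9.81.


First, sqrt(2gh) = sqrt(2 * 9.81 * 0.377)
= sqrt(7.39674) = 2.719695 m/s
Power = 65.7 * 9.81 * 2.719695 = 1752.89 W

1752.89 W


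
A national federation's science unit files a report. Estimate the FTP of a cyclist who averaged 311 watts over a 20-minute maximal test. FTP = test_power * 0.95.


FTP = 311 * 0.95 = 295.45 W

295.45 W


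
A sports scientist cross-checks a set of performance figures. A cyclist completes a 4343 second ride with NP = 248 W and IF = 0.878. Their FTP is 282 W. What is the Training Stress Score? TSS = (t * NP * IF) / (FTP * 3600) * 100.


t * NP * IF = 4343 * 248 * 0.878 = 945662.192
FTP * 3600 = 1015200
TSS = (945662.192 / 1015200) * 100 = 93.15

93.15 TSS


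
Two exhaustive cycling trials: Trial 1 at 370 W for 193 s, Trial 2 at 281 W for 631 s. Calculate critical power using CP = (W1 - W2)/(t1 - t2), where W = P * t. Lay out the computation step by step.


W1 = 370 * 193 = 71410 J
W2 = 281 * 631 = 177311 J
CP = (71410 - 177311) / (193 - 631)
= -105901 / -438
= 241.78 W

241.78 W


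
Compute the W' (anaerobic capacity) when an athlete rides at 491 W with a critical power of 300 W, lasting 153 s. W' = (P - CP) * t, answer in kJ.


Above-CP power = 191 W
Duration = 153 s
W' = 191 * 153 = 29223 J
Convert: 29223 / 1000 = 29.223 kJ

29.223 kJ


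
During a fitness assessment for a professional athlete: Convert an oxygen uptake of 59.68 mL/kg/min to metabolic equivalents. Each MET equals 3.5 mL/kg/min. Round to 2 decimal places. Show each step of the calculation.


One MET = 3.5 mL/kg/min
Number of METs = 59.68 / 3.5
= 17.05 METs

17.05 METs


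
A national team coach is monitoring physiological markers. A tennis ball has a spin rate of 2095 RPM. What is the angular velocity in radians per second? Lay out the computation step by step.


Convert RPM to rad/s: multiply by 2*pi and divide by 60
omega = 2095 * 2 * pi / 60
= 219.388 rad/s

219.388 rad/s


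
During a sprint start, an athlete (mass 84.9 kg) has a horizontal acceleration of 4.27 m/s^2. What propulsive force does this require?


Propulsive force = mass * acceleration
= 84.9 kg * 4.27 m/s^2
= 362.52 N

362.52 N


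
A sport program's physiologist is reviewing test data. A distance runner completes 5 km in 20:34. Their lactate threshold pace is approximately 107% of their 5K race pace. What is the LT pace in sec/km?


Convert to seconds: 20 min 34 s = 1234 s
Pace per km = 1234 / 5 = 246.8 s/km
LT pace = 246.8 * 1.07 = 264.08 s/km

264.08 s/km


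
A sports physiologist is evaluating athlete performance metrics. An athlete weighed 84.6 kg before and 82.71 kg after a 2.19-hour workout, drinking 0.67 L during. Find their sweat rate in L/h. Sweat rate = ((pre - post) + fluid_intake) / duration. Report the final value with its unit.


Body mass change = 1.89 kg
Total sweat loss = 1.89 + 0.67 = 2.56 L
Rate = 2.56 / 2.19 = 1.169 L/h

1.169 L/h


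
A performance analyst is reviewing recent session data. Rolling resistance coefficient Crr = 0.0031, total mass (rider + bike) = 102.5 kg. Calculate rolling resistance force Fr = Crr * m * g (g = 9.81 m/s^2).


Fr = Crr * m * g
= 0.0031 * 102.5 * 9.81
= 3.117 N

3.117 N


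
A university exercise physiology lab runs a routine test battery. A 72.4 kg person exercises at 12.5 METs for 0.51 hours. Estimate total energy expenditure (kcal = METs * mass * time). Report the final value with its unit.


Energy = METs * mass(kg) * time(h)
= 12.5 * 72.4 * 0.51
= 461.55 kcal

461.55 kcal


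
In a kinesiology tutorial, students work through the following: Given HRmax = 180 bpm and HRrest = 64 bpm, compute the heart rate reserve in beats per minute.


Heart rate reserve = maximum HR minus resting HR
HRR = 180 - 64 = 116 bpm

116 bpm


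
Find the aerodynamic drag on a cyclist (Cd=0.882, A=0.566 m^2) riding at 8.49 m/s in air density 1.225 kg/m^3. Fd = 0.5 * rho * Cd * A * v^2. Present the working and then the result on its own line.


Fd = 0.5 * 1.225 * 0.882 * 0.566 * 8.49^2
= 0.5 * 1.225 * 0.882 * 0.566 * 72.0801
= 22.04 N

22.04 N


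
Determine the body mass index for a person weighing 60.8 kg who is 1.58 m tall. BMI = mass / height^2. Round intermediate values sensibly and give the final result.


BMI = mass / height^2
= 60.8 / 1.58^2
= 60.8 / 2.4964
= 24.36 kg/m^2

24.36 kg/m^2


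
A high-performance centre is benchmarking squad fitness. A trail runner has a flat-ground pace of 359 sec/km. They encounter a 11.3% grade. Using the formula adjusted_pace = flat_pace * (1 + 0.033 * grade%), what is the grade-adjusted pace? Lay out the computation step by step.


Grade factor = 1 + 0.033 * 11.3 = 1.3729
Adjusted = 359 * 1.3729 = 492.87 sec/km

492.87 s/km


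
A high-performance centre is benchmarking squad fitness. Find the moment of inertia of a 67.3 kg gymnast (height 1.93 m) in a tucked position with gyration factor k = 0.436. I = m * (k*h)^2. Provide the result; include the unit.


Radius of gyration = 0.436 * 1.93 = 0.84148 m
I = 67.3 * 0.84148^2
= 67.3 * 0.708089
= 47.654 kg*m^2

47.654 kg*m^2


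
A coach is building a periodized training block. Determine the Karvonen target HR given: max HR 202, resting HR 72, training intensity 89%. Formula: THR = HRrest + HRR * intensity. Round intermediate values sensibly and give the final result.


HRR = HRmax - HRrest = 202 - 72 = 130
THR = 72 + 130 * 0.89
= 187.7 bpm

187.7 bpm


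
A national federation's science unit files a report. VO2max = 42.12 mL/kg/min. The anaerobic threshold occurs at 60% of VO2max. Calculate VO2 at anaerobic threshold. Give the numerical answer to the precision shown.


AT fraction = 60 / 100 = 0.6
AT VO2 = 42.12 * 0.6
= 25.27 mL/kg/min

25.27 mL/kg/min


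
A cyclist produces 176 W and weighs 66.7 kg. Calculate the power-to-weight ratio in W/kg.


P/W = power / mass
= 176 / 66.7
= 2.639 W/kg

2.639 W/kg


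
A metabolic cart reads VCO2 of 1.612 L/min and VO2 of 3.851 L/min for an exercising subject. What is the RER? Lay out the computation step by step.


RER = VCO2 / VO2 = 1.612 / 3.851 = 0.4186

0.4186


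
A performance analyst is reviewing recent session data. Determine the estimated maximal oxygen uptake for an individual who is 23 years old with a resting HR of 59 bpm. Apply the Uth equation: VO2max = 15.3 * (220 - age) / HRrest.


HRmax = 220 - 23 = 197
VO2max = 15.3 * (197 / 59)
= 15.3 * 3.339
= 51.09 mL/kg/min

51.09 mL/kg/min


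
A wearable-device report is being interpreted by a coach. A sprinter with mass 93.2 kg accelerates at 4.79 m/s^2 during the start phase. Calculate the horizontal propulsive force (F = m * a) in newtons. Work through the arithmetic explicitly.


F = m * a
= 93.2 * 4.79
= 446.43 N

446.43 N


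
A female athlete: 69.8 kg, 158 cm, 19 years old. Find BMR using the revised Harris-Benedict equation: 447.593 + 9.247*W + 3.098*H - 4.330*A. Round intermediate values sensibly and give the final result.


Intercept = 447.593
Weight contribution = 9.247 * 69.8 = 645.4406
Height contribution = 3.098 * 158 = 489.484
Age contribution = 4.33 * 19 = 82.27
BMR = 447.593 + 645.4406 + 489.484 - 82.27
= 1500.25 kcal/day

1500.25 kcal/day


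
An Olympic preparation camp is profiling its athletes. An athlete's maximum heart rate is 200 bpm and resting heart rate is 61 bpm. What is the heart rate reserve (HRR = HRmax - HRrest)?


HRR = HRmax - HRrest
= 200 - 61
= 139 bpm

139 bpm


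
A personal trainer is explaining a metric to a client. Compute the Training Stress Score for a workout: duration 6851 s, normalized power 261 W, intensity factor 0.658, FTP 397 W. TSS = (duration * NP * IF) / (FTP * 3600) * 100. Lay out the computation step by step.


Product = 6851 * 261 * 0.658 = 1176577.038
Base = 397 * 3600 = 1429200
TSS = 1176577.038 / 1429200 * 100 = 82.32

82.32 TSS


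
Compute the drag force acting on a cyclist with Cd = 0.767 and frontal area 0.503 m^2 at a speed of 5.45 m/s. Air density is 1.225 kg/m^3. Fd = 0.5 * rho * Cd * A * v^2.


Step 1: v^2 = 29.7025
Step 2: Fd = 0.5 * 1.225 * 0.767 * 0.503 * 29.7025
= 7.019 N

7.019 N


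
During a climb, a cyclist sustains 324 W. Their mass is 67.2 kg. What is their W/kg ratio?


Power-to-weight = 324 W / 67.2 kg
= 4.821 W/kg

4.821 W/kg


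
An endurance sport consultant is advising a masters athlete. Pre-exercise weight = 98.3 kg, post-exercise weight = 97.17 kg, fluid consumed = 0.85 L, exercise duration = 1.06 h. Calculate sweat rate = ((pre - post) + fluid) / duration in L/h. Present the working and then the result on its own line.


Weight loss = 98.3 - 97.17 = 1.13 kg (approx L)
Total sweat = 1.13 + 0.85 = 1.98 L
Sweat rate = 1.98 / 1.06 = 1.868 L/h

1.868 L/h


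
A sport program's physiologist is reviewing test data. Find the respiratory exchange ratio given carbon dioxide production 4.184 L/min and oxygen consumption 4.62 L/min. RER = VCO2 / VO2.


VCO2 = 4.184 L/min
VO2 = 4.62 L/min
RER = 4.184 / 4.62 = 0.9056

0.9056


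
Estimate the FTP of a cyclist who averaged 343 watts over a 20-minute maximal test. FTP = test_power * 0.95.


FTP = 343 * 0.95 = 325.85 W

325.85 W


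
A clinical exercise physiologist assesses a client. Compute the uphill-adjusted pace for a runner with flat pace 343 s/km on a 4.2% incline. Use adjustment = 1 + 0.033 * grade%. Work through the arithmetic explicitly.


Adjustment factor = 1 + 0.033 * 4.2 = 1.1386
Grade-adjusted pace = 343 * 1.1386 = 390.54 s/km

390.54 s/km


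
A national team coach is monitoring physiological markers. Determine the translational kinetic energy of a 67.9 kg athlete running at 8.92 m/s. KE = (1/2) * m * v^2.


KE = 0.5 * m * v^2
= 0.5 * 67.9 * 8.92^2
= 0.5 * 67.9 * 79.5664
= 2701.28 J

2701.28 J


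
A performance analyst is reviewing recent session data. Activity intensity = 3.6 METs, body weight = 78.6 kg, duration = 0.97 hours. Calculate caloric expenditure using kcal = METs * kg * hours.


kcal = 3.6 * 78.6 * 0.97
= 282.96 * 0.97
= 274.47 kcal

274.47 kcal


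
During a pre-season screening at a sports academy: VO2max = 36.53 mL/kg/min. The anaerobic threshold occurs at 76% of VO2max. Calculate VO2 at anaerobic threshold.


AT fraction = 76 / 100 = 0.76
AT VO2 = 36.53 * 0.76
= 27.76 mL/kg/min

27.76 mL/kg/min


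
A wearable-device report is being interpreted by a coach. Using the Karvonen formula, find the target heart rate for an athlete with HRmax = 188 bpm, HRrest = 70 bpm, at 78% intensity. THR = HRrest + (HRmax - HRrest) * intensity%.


HRR = 188 - 70 = 118
THR = 70 + 118 * 0.78
= 70 + 92.04
= 162.04 bpm

162.04 bpm


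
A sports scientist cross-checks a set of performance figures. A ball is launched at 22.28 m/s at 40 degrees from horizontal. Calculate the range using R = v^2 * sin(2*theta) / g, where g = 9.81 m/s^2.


sin(2 * 40) = sin(80) = 0.984808
v^2 = 22.28^2 = 496.3984
R = 496.3984 * 0.984808 / 9.81
= 49.833 m

49.833 m


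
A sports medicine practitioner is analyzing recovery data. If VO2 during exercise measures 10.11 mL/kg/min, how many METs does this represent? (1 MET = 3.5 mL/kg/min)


METs = VO2 / 3.5 = 10.11 / 3.5 = 2.89

2.89 METs


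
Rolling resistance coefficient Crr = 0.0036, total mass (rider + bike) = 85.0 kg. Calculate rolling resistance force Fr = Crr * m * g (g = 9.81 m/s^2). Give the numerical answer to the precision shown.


Fr = Crr * m * g
= 0.0036 * 85.0 * 9.81
= 3.002 N

3.002 N


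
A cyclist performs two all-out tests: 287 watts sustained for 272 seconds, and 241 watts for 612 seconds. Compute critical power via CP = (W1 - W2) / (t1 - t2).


W1 = P1 * t1 = 287 * 272 = 78064 J
W2 = P2 * t2 = 241 * 612 = 147492 J
CP = (78064 - 147492) / (272 - 612)
= 204.2 W

204.2 W


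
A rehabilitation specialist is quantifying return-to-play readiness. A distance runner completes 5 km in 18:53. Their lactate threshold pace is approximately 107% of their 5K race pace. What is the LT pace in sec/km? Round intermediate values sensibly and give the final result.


Convert to seconds: 18 min 53 s = 1133 s
Pace per km = 1133 / 5 = 226.6 s/km
LT pace = 226.6 * 1.07 = 242.46 s/km

242.46 s/km


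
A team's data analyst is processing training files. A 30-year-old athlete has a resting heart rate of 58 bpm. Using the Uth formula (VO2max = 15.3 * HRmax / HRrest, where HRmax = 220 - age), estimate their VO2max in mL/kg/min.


HRmax = 220 - 30 = 190 bpm
Ratio = HRmax / HRrest = 190 / 58 = 3.2759
VO2max = 15.3 * 3.2759 = 50.12 mL/kg/min

50.12 mL/kg/min


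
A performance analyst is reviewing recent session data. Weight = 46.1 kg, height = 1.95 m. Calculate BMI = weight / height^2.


height^2 = 1.95^2 = 3.8025
BMI = 46.1 / 3.8025 = 12.12 kg/m^2

12.12 kg/m^2


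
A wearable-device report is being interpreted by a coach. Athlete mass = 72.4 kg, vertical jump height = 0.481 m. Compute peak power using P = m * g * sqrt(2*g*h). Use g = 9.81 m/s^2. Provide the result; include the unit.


sqrt(2 * 9.81 * 0.481) = sqrt(9.43722) = 3.072006 m/s
P = 72.4 * 9.81 * 3.072006
= 2181.87 W

2181.87 W


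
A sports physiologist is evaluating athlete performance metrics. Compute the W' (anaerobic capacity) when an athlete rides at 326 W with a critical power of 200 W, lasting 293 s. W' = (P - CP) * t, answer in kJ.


Above-CP power = 126 W
Duration = 293 s
W' = 126 * 293 = 36918 J
Convert: 36918 / 1000 = 36.918 kJ

36.918 kJ


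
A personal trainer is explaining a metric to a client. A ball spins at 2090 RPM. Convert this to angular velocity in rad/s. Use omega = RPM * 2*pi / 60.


omega = 2090 * 2 * pi / 60
= 2090 * 6.28318531 / 60
= 13131.857 / 60
= 218.864 rad/s

218.864 rad/s


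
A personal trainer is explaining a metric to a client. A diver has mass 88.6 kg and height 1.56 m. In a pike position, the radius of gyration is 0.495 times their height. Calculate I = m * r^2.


r = 0.495 * 1.56 = 0.7722 m
I = m * r^2 = 88.6 * 0.596293 = 52.832 kg*m^2

52.832 kg*m^2


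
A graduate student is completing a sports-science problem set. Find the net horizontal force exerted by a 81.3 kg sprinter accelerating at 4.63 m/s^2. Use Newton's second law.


Newton's second law: F = m * a
F = 81.3 * 4.63 = 376.42 N

376.42 N


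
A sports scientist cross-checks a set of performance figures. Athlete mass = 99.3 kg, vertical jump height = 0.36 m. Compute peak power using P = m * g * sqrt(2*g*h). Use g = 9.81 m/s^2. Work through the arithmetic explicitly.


sqrt(2 * 9.81 * 0.36) = sqrt(7.0632) = 2.657668 m/s
P = 99.3 * 9.81 * 2.657668
= 2588.92 W

2588.92 W


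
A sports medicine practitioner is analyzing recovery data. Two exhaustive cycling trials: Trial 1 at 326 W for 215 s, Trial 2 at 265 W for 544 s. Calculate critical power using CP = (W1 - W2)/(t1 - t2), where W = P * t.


W1 = 326 * 215 = 70090 J
W2 = 265 * 544 = 144160 J
CP = (70090 - 144160) / (215 - 544)
= -74070 / -329
= 225.14 W

225.14 W


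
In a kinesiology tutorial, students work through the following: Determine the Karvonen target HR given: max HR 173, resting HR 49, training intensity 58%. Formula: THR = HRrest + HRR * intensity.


HRR = HRmax - HRrest = 173 - 49 = 124
THR = 49 + 124 * 0.58
= 120.92 bpm

120.92 bpm


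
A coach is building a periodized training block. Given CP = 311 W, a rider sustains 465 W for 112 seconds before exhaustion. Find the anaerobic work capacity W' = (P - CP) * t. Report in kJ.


Excess power = 465 - 311 = 154 W
Work above CP = 154 * 112 = 17248 J
W' = 17.248 kJ

17.248 kJ


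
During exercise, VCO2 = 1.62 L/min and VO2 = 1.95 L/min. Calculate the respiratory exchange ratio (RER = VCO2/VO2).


RER = VCO2 / VO2
= 1.62 / 1.95
= 0.8308

0.8308


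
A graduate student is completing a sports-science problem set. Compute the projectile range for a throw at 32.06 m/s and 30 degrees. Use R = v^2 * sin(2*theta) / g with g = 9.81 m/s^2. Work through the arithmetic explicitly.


Two times the angle = 60 degrees
sin(60) = 0.866025
R = 1027.8436 * 0.866025 / 9.81 = 90.738 m

90.738 m


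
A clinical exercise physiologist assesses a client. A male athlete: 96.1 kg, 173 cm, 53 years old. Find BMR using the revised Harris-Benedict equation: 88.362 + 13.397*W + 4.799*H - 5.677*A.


Intercept = 88.362
Weight contribution = 13.397 * 96.1 = 1287.4517
Height contribution = 4.799 * 173 = 830.227
Age contribution = 5.677 * 53 = 300.881
BMR = 88.362 + 1287.4517 + 830.227 - 300.881
= 1905.16 kcal/day

1905.16 kcal/day


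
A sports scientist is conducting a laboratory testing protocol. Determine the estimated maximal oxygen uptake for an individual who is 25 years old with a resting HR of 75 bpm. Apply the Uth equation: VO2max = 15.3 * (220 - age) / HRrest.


HRmax = 220 - 25 = 195
VO2max = 15.3 * (195 / 75)
= 15.3 * 2.6
= 39.78 mL/kg/min

39.78 mL/kg/min


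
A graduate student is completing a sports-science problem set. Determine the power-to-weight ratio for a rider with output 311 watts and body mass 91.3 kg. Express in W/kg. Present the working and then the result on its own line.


P/W = 311 / 91.3 = 3.406 W/kg

3.406 W/kg


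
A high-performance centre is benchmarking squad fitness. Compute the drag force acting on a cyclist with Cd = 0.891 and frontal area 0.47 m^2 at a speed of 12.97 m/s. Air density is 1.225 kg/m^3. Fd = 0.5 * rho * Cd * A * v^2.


Step 1: v^2 = 168.2209
Step 2: Fd = 0.5 * 1.225 * 0.891 * 0.47 * 168.2209
= 43.148 N

43.148 N


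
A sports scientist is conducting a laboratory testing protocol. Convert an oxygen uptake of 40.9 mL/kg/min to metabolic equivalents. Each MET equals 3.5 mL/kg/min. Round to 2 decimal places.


One MET = 3.5 mL/kg/min
Number of METs = 40.9 / 3.5
= 11.69 METs

11.69 METs


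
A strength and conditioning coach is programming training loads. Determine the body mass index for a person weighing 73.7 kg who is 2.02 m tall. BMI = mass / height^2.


BMI = mass / height^2
= 73.7 / 2.02^2
= 73.7 / 4.0804
= 18.06 kg/m^2

18.06 kg/m^2


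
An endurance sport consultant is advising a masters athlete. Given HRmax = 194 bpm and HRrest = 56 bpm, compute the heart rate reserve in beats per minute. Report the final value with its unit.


Heart rate reserve = maximum HR minus resting HR
HRR = 194 - 56 = 138 bpm

138 bpm


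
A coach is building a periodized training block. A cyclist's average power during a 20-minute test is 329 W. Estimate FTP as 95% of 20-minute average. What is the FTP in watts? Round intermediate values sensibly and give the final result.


FTP = 20-min power * 0.95
= 329 * 0.95
= 312.55 W

312.55 W


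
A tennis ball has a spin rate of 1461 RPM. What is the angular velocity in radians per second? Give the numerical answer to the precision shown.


Convert RPM to rad/s: multiply by 2*pi and divide by 60
omega = 1461 * 2 * pi / 60
= 152.996 rad/s

152.996 rad/s


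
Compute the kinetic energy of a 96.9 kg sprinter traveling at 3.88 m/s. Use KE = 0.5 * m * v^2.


Velocity squared = 15.0544
KE = 0.5 * 96.9 * 15.0544 = 729.39 J

729.39 J


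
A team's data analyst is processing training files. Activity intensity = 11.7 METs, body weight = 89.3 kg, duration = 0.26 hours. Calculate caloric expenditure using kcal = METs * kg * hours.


kcal = 11.7 * 89.3 * 0.26
= 1044.81 * 0.26
= 271.65 kcal

271.65 kcal


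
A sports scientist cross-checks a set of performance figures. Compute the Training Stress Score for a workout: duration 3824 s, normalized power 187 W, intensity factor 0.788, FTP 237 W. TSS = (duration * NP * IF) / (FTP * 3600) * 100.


Product = 3824 * 187 * 0.788 = 563489.344
Base = 237 * 3600 = 853200
TSS = 563489.344 / 853200 * 100 = 66.04

66.04 TSS


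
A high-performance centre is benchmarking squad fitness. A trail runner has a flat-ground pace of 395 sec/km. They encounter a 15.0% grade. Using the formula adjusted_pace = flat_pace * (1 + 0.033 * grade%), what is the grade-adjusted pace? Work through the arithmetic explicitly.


Grade factor = 1 + 0.033 * 15.0 = 1.495
Adjusted = 395 * 1.495 = 590.53 sec/km

590.53 s/km


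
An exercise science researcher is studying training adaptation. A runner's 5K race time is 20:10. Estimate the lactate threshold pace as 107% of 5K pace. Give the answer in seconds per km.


Total race time = 20*60 + 10 = 1210 seconds
5K pace = 1210 / 5 = 242.0 sec/km
LT pace = 242.0 * 1.07 = 258.94 sec/km

258.94 s/km


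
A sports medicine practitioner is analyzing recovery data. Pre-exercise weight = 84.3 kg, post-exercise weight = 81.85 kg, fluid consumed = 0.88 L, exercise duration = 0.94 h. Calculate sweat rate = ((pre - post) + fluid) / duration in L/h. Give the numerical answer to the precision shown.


Weight loss = 84.3 - 81.85 = 2.45 kg (approx L)
Total sweat = 2.45 + 0.88 = 3.33 L
Sweat rate = 3.33 / 0.94 = 3.543 L/h

3.543 L/h


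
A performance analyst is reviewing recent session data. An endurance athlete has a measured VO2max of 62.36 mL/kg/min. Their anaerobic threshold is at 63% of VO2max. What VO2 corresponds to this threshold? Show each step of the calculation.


Anaerobic threshold VO2 = VO2max * 63%
= 62.36 * 0.63
= 39.29 mL/kg/min

39.29 mL/kg/min


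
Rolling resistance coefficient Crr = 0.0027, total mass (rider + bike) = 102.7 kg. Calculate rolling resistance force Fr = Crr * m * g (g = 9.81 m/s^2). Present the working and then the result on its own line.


Fr = Crr * m * g
= 0.0027 * 102.7 * 9.81
= 2.72 N

2.72 N


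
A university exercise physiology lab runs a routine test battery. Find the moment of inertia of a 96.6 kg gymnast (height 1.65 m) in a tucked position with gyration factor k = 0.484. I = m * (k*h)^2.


Radius of gyration = 0.484 * 1.65 = 0.7986 m
I = 96.6 * 0.7986^2
= 96.6 * 0.637762
= 61.608 kg*m^2

61.608 kg*m^2


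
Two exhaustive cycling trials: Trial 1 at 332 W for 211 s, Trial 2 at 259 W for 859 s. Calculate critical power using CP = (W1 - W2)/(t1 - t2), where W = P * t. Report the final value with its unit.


W1 = 332 * 211 = 70052 J
W2 = 259 * 859 = 222481 J
CP = (70052 - 222481) / (211 - 859)
= -152429 / -648
= 235.23 W

235.23 W


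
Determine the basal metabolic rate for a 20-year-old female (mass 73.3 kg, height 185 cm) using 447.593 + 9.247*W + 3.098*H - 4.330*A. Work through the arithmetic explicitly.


BMR = 447.593 + 9.247*73.3 + 3.098*185 - 4.330*20
= 1611.93 kcal/day

1611.93 kcal/day


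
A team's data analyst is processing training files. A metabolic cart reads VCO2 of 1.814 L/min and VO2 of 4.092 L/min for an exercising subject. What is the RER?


RER = VCO2 / VO2 = 1.814 / 4.092 = 0.4433

0.4433


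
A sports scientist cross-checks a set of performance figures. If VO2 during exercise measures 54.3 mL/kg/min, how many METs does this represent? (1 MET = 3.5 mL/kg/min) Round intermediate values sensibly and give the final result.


METs = VO2 / 3.5 = 54.3 / 3.5 = 15.51

15.51 METs


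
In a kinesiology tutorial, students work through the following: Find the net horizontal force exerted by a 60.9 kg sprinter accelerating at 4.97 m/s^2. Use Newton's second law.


Newton's second law: F = m * a
F = 60.9 * 4.97 = 302.67 N

302.67 N


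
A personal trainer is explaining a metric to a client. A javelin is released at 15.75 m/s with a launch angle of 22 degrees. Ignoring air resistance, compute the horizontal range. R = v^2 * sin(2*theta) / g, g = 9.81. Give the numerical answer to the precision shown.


Launch speed squared = 248.0625
sin(2 * 22 deg) = 0.694658
Range = 248.0625 * 0.694658 / 9.81
= 17.566 m

17.566 m


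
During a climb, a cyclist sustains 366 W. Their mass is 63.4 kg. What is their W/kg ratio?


Power-to-weight = 366 W / 63.4 kg
= 5.773 W/kg

5.773 W/kg


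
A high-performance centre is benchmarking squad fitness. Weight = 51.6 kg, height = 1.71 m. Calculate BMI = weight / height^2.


height^2 = 1.71^2 = 2.9241
BMI = 51.6 / 2.9241 = 17.65 kg/m^2

17.65 kg/m^2


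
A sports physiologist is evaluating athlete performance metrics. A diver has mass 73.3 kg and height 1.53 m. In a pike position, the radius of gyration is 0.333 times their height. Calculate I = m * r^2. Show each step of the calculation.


r = 0.333 * 1.53 = 0.50949 m
I = m * r^2 = 73.3 * 0.25958 = 19.027 kg*m^2

19.027 kg*m^2


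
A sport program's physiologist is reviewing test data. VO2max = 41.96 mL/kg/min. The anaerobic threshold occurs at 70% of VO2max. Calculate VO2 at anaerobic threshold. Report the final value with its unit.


AT fraction = 70 / 100 = 0.7
AT VO2 = 41.96 * 0.7
= 29.37 mL/kg/min

29.37 mL/kg/min


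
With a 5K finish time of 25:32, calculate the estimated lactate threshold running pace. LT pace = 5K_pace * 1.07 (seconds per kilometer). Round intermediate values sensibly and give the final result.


Race duration = 1532 s for 5 km
Average pace = 1532 / 5 = 306.4 s/km
LT pace = 306.4 * 1.07
= 327.85 s/km

327.85 s/km


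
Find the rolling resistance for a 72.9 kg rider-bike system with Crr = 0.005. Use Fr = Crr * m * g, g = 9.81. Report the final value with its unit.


m * g = 72.9 * 9.81 = 715.149 N
Fr = 0.005 * 715.149 = 3.576 N

3.576 N


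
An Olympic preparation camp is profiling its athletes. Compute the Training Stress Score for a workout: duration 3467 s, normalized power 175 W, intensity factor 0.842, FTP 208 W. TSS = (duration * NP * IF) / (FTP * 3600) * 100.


Product = 3467 * 175 * 0.842 = 510862.45
Base = 208 * 3600 = 748800
TSS = 510862.45 / 748800 * 100 = 68.22

68.22 TSS


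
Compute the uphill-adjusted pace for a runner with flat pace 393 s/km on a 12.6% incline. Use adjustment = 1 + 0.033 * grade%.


Adjustment factor = 1 + 0.033 * 12.6 = 1.4158
Grade-adjusted pace = 393 * 1.4158 = 556.41 s/km

556.41 s/km


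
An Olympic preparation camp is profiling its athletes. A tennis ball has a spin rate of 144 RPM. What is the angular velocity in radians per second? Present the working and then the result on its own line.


Convert RPM to rad/s: multiply by 2*pi and divide by 60
omega = 144 * 2 * pi / 60
= 15.08 rad/s

15.08 rad/s


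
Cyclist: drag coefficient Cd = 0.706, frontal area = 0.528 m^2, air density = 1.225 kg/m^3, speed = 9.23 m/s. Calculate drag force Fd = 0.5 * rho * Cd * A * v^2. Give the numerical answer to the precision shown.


v^2 = 9.23^2 = 85.1929
Fd = 0.5 * 1.225 * 0.706 * 0.528 * 85.1929
= 19.451 N

19.451 N


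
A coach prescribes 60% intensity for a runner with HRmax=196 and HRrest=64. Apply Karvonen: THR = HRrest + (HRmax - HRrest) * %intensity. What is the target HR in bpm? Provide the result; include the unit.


Heart rate reserve = 196 - 64 = 132
Intensity fraction = 60 / 100 = 0.6
THR = 64 + 132 * 0.6 = 143.2 bpm

143.2 bpm


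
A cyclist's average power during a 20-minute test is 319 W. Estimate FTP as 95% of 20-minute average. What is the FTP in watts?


FTP = 20-min power * 0.95
= 319 * 0.95
= 303.05 W

303.05 W


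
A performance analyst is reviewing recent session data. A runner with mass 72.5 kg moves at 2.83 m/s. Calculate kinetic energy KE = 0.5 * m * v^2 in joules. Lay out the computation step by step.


v^2 = 2.83^2 = 8.0089
KE = 0.5 * 72.5 * 8.0089
= 290.32 J

290.32 J
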